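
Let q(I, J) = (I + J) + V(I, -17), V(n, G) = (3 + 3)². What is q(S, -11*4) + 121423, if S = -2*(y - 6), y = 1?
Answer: 121425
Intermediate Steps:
V(n, G) = 36 (V(n, G) = 6² = 36)
S = 10 (S = -2*(1 - 6) = -2*(-5) = 10)
q(I, J) = 36 + I + J (q(I, J) = (I + J) + 36 = 36 + I + J)
q(S, -11*4) + 121423 = (36 + 10 - 11*4) + 121423 = (36 + 10 - 44) + 121423 = 2 + 121423 = 121425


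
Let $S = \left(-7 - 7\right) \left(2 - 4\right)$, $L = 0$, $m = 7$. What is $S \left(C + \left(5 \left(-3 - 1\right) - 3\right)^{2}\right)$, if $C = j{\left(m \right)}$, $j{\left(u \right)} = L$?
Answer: $14812$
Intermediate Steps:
$j{\left(u \right)} = 0$
$C = 0$
$S = 28$ ($S = \left(-14\right) \left(-2\right) = 28$)
$S \left(C + \left(5 \left(-3 - 1\right) - 3\right)^{2}\right) = 28 \left(0 + \left(5 \left(-3 - 1\right) - 3\right)^{2}\right) = 28 \left(0 + \left(5 \left(-4\right) - 3\right)^{2}\right) = 28 \left(0 + \left(-20 - 3\right)^{2}\right) = 28 \left(0 + \left(-23\right)^{2}\right) = 28 \left(0 + 529\right) = 28 \cdot 529 = 14812$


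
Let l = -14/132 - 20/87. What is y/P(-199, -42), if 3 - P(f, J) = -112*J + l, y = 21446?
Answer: -41047644/8997071 ≈ -4.5623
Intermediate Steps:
l = -643/1914 (l = -14*1/132 - 20*1/87 = -7/66 - 20/87 = -643/1914 ≈ -0.33595)
P(f, J) = 6385/1914 + 112*J (P(f, J) = 3 - (-112*J - 643/1914) = 3 - (-643/1914 - 112*J) = 3 + (643/1914 + 112*J) = 6385/1914 + 112*J)
y/P(-199, -42) = 21446/(6385/1914 + 112*(-42)) = 21446/(6385/1914 - 4704) = 21446/(-8997071/1914) = 21446*(-1914/8997071) = -41047644/8997071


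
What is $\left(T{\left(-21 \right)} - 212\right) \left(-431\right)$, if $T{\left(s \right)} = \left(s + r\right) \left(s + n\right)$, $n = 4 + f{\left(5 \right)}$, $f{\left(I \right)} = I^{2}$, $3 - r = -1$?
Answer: $149988$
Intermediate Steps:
$r = 4$ ($r = 3 - -1 = 3 + 1 = 4$)
$n = 29$ ($n = 4 + 5^{2} = 4 + 25 = 29$)
$T{\left(s \right)} = \left(4 + s\right) \left(29 + s\right)$ ($T{\left(s \right)} = \left(s + 4\right) \left(s + 29\right) = \left(4 + s\right) \left(29 + s\right)$)
$\left(T{\left(-21 \right)} - 212\right) \left(-431\right) = \left(\left(116 + \left(-21\right)^{2} + 33 \left(-21\right)\right) - 212\right) \left(-431\right) = \left(\left(116 + 441 - 693\right) - 212\right) \left(-431\right) = \left(-136 - 212\right) \left(-431\right) = \left(-348\right) \left(-431\right) = 149988$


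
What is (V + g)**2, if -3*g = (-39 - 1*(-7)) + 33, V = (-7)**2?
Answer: 21316/9 ≈ 2368.4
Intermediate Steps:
V = 49
g = -1/3 (g = -((-39 - 1*(-7)) + 33)/3 = -((-39 + 7) + 33)/3 = -(-32 + 33)/3 = -1/3*1 = -1/3 ≈ -0.33333)
(V + g)**2 = (49 - 1/3)**2 = (146/3)**2 = 21316/9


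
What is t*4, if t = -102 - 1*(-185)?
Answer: 332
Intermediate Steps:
t = 83 (t = -102 + 185 = 83)
t*4 = 83*4 = 332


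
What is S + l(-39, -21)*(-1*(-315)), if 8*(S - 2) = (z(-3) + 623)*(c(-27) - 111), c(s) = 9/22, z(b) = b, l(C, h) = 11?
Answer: -224567/44 ≈ -5103.8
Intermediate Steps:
c(s) = 9/22 (c(s) = 9*(1/22) = 9/22)
S = -377027/44 (S = 2 + ((-3 + 623)*(9/22 - 111))/8 = 2 + (620*(-2433/22))/8 = 2 + (⅛)*(-754230/11) = 2 - 377115/44 = -377027/44 ≈ -8568.8)
S + l(-39, -21)*(-1*(-315)) = -377027/44 + 11*(-1*(-315)) = -377027/44 + 11*315 = -377027/44 + 3465 = -224567/44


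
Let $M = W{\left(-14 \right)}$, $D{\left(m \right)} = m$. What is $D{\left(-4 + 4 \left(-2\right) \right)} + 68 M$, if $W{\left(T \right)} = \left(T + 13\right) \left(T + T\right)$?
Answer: $1892$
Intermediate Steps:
$W{\left(T \right)} = 2 T \left(13 + T\right)$ ($W{\left(T \right)} = \left(13 + T\right) 2 T = 2 T \left(13 + T\right)$)
$M = 28$ ($M = 2 \left(-14\right) \left(13 - 14\right) = 2 \left(-14\right) \left(-1\right) = 28$)
$D{\left(-4 + 4 \left(-2\right) \right)} + 68 M = \left(-4 + 4 \left(-2\right)\right) + 68 \cdot 28 = \left(-4 - 8\right) + 1904 = -12 + 1904 = 1892$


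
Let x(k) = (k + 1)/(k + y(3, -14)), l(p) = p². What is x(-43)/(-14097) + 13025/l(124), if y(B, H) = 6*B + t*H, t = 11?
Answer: 10955385761/12933076496 ≈ 0.84708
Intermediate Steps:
y(B, H) = 6*B + 11*H
x(k) = (1 + k)/(-136 + k) (x(k) = (k + 1)/(k + (6*3 + 11*(-14))) = (1 + k)/(k + (18 - 154)) = (1 + k)/(k - 136) = (1 + k)/(-136 + k))
x(-43)/(-14097) + 13025/l(124) = ((1 - 43)/(-136 - 43))/(-14097) + 13025/(124²) = (-42/(-179))*(-1/14097) + 13025/15376 = -1/179*(-42)*(-1/14097) + 13025*(1/15376) = (42/179)*(-1/14097) + 13025/15376 = -14/841121 + 13025/15376 = 10955385761/12933076496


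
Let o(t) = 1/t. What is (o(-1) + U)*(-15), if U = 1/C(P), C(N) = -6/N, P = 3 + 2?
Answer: 55/2 ≈ 27.500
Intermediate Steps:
P = 5
U = -5/6 (U = 1/(-6/5) = -5/6 ≈ -0.83333)
(o(-1) + U)*(-15) = (1/(-1) - 5/6)*(-15) = (-1 - 5/6)*(-15) = -11/6*(-15) = 55/2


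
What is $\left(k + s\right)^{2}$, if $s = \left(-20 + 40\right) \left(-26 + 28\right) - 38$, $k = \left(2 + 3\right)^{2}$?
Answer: $729$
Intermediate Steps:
$k = 25$ ($k = 5^{2} = 25$)
$s = 2$ ($s = 20 \cdot 2 - 38 = 40 - 38 = 2$)
$\left(k + s\right)^{2} = \left(25 + 2\right)^{2} = 27^{2} = 729$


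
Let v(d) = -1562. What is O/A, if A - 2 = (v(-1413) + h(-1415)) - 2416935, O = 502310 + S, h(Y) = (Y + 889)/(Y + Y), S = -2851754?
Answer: 1662231630/1711085081 ≈ 0.97145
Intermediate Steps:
h(Y) = (889 + Y)/(2*Y) (h(Y) = (889 + Y)/((2*Y)) = (889 + Y)*(1/(2*Y)) = (889 + Y)/(2*Y))
O = -2349444 (O = 502310 - 2851754 = -2349444)
A = -3422170162/1415 (A = 2 + ((-1562 + (1/2)*(889 - 1415)/(-1415)) - 2416935) = 2 + ((-1562 + (1/2)*(-1/1415)*(-526)) - 2416935) = 2 + ((-1562 + 263/1415) - 2416935) = 2 + (-2209967/1415 - 2416935) = 2 - 3422172992/1415 = -3422170162/1415 ≈ -2.4185e+6)
O/A = -2349444/(-3422170162/1415) = -2349444*(-1415/3422170162) = 1662231630/1711085081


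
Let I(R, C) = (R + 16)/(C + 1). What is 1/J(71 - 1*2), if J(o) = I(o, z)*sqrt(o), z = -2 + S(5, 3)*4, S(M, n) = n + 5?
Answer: 31*sqrt(69)/5865 ≈ 0.043905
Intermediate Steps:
S(M, n) = 5 + n
z = 30 (z = -2 + (5 + 3)*4 = -2 + 8*4 = -2 + 32 = 30)
I(R, C) = (16 + R)/(1 + C)
J(o) = sqrt(o)*(16/31 + o/31) (J(o) = ((16 + o)/(1 + 30))*sqrt(o) = ((16 + o)/31)*sqrt(o) = (16/31 + o/31)*sqrt(o) = sqrt(o)*(16/31 + o/31))
1/J(71 - 1*2) = 1/(sqrt(71 - 1*2)*(16 + (71 - 1*2))/31) = 1/(sqrt(71 - 2)*(16 + (71 - 2))/31) = 1/(sqrt(69)*(16 + 69)/31) = 1/((1/31)*sqrt(69)*85) = 1/(85*sqrt(69)/31) = 31*sqrt(69)/5865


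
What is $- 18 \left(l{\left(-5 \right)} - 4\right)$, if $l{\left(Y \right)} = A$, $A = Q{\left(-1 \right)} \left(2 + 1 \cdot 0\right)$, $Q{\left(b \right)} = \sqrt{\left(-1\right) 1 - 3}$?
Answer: $72 - 72 i \approx 72.0 - 72.0 i$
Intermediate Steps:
$Q{\left(b \right)} = 2 i$ ($Q{\left(b \right)} = \sqrt{-1 - 3} = \sqrt{-4} = 2 i$)
$A = 4 i$ ($A = 2 i \left(2 + 1 \cdot 0\right) = 2 i \left(2 + 0\right) = 2 i 2 = 4 i \approx 4.0 i$)
$l{\left(Y \right)} = 4 i$
$- 18 \left(l{\left(-5 \right)} - 4\right) = - 18 \left(4 i - 4\right) = - 18 \left(-4 + 4 i\right) = 72 - 72 i$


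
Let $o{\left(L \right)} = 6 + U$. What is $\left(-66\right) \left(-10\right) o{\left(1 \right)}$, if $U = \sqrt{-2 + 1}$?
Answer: $3960 + 660 i \approx 3960.0 + 660.0 i$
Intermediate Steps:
$U = i$ ($U = \sqrt{-1} = i \approx 1.0 i$)
$o{\left(L \right)} = 6 + i$
$\left(-66\right) \left(-10\right) o{\left(1 \right)} = \left(-66\right) \left(-10\right) \left(6 + i\right) = 660 \left(6 + i\right) = 3960 + 660 i$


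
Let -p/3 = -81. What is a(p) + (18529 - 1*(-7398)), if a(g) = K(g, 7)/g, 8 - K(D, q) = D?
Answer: 6300026/243 ≈ 25926.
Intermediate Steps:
p = 243 (p = -3*(-81) = 243)
K(D, q) = 8 - D
a(g) = (8 - g)/g
a(p) + (18529 - 1*(-7398)) = (8 - 1*243)/243 + (18529 - 1*(-7398)) = (8 - 243)/243 + (18529 + 7398) = (1/243)*(-235) + 25927 = -235/243 + 25927 = 6300026/243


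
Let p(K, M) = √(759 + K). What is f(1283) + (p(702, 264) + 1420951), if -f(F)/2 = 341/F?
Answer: 1823079451/1283 + √1461 ≈ 1.4210e+6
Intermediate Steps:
f(F) = -682/F
f(1283) + (p(702, 264) + 1420951) = -682/1283 + (√(759 + 702) + 1420951) = -682*1/1283 + (√1461 + 1420951) = -682/1283 + (1420951 + √1461) = 1823079451/1283 + √1461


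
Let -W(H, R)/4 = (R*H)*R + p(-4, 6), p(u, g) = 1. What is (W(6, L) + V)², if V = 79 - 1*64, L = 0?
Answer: 121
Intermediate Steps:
V = 15 (V = 79 - 64 = 15)
W(H, R) = -4 - 4*H*R² (W(H, R) = -4*((R*H)*R + 1) = -4*((H*R)*R + 1) = -4*(H*R² + 1) = -4*(1 + H*R²) = -4 - 4*H*R²)
(W(6, L) + V)² = ((-4 - 4*6*0²) + 15)² = ((-4 - 4*6*0) + 15)² = ((-4 + 0) + 15)² = (-4 + 15)² = 11² = 121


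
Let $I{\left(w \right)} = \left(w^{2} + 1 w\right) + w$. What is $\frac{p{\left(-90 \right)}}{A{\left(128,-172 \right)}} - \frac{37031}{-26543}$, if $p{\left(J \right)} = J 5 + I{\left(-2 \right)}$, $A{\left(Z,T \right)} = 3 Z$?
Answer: $\frac{19961}{89408} \approx 0.22326$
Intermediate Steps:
$I{\left(w \right)} = w^{2} + 2 w$ ($I{\left(w \right)} = \left(w^{2} + w\right) + w = \left(w + w^{2}\right) + w = w^{2} + 2 w$)
$p{\left(J \right)} = 5 J$ ($p{\left(J \right)} = J 5 - 2 \left(2 - 2\right) = 5 J - 0 = 5 J + 0 = 5 J$)
$\frac{p{\left(-90 \right)}}{A{\left(128,-172 \right)}} - \frac{37031}{-26543} = \frac{5 \left(-90\right)}{3 \cdot 128} - \frac{37031}{-26543} = - \frac{450}{384} - - \frac{1949}{1397} = \left(-450\right) \frac{1}{384} + \frac{1949}{1397} = - \frac{75}{64} + \frac{1949}{1397} = \frac{19961}{89408}$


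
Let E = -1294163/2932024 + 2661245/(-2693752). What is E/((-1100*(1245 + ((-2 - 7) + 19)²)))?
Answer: 10375908437/10740171220619500 ≈ 9.6608e-7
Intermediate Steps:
E = -10375908437/7259324921 (E = -1294163*1/2932024 + 2661245*(-1/2693752) = -1294163/2932024 - 2661245/2693752 = -10375908437/7259324921 ≈ -1.4293)
E/((-1100*(1245 + ((-2 - 7) + 19)²))) = -10375908437*(-1/(1100*(1245 + ((-2 - 7) + 19)²)))/7259324921 = -10375908437*(-1/(1100*(1245 + (-9 + 19)²)))/7259324921 = -10375908437*(-1/(1100*(1245 + 10²)))/7259324921 = -10375908437*(-1/(1100*(1245 + 100)))/7259324921 = -10375908437/(7259324921*((-1100*1345))) = -10375908437/7259324921/(-1479500) = -10375908437/7259324921*(-1/1479500) = 10375908437/10740171220619500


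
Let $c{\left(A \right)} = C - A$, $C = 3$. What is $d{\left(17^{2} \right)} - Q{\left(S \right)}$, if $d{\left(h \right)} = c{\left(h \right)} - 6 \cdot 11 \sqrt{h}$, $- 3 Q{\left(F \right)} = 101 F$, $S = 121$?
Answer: $\frac{7997}{3} \approx 2665.7$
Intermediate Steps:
$c{\left(A \right)} = 3 - A$
$Q{\left(F \right)} = - \frac{101 F}{3}$
$d{\left(h \right)} = 3 - h - 66 \sqrt{h}$ ($d{\left(h \right)} = \left(3 - h\right) - 6 \cdot 11 \sqrt{h} = \left(3 - h\right) - 66 \sqrt{h} = 3 - h - 66 \sqrt{h}$)
$d{\left(17^{2} \right)} - Q{\left(S \right)} = \left(3 - 17^{2} - 66 \sqrt{17^{2}}\right) - \left(- \frac{101}{3}\right) 121 = \left(3 - 289 - 66 \sqrt{289}\right) - - \frac{12221}{3} = \left(3 - 289 - 1122\right) + \frac{12221}{3} = -1408 + \frac{12221}{3} = \frac{7997}{3}$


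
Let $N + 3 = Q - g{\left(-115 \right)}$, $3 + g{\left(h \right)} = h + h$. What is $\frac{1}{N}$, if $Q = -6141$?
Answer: $- \frac{1}{5911} \approx -0.00016918$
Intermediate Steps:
$g{\left(h \right)} = -3 + 2 h$ ($g{\left(h \right)} = -3 + \left(h + h\right) = -3 + 2 h$)
$N = -5911$ ($N = -3 - \left(6138 - 230\right) = -3 - 5908 = -5911$)
$\frac{1}{N} = \frac{1}{-5911} = - \frac{1}{5911}$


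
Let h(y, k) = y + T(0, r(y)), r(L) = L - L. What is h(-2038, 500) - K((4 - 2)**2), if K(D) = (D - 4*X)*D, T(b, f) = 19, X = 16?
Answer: -1779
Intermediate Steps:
r(L) = 0
h(y, k) = 19 + y (h(y, k) = y + 19 = 19 + y)
K(D) = D*(-64 + D) (K(D) = (D - 4*16)*D = (D - 64)*D = (-64 + D)*D = D*(-64 + D))
h(-2038, 500) - K((4 - 2)**2) = (19 - 2038) - (4 - 2)**2*(-64 + (4 - 2)**2) = -2019 - 2**2*(-64 + 2**2) = -2019 - 4*(-64 + 4) = -2019 - 4*(-60) = -2019 - 1*(-240) = -2019 + 240 = -1779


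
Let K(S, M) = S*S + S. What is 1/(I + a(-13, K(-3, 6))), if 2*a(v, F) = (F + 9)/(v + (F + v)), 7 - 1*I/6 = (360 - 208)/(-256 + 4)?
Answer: 168/7601 ≈ 0.022102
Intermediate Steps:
K(S, M) = S + S**2 (K(S, M) = S**2 + S = S + S**2)
I = 958/21 (I = 42 - 6*(360 - 208)/(-256 + 4) = 42 - 912/(-252) = 42 - 912*(-1)/252 = 42 - 6*(-38/63) = 42 + 76/21 = 958/21 ≈ 45.619)
a(v, F) = (9 + F)/(2*(F + 2*v)) (a(v, F) = ((F + 9)/(v + (F + v)))/2 = ((9 + F)/(F + 2*v))/2 = (9 + F)/(2*(F + 2*v)))
1/(I + a(-13, K(-3, 6))) = 1/(958/21 + (9 - 3*(1 - 3))/(2*(-3*(1 - 3) + 2*(-13)))) = 1/(958/21 + (9 - 3*(-2))/(2*(-3*(-2) - 26))) = 1/(958/21 + (9 + 6)/(2*(6 - 26))) = 1/(958/21 + (1/2)*15/(-20)) = 1/(958/21 + (1/2)*(-1/20)*15) = 1/(958/21 - 3/8) = 1/(7601/168) = 168/7601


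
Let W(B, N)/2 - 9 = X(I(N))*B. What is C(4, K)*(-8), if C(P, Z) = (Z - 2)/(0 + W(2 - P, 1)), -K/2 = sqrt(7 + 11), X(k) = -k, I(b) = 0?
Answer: 8/9 + 8*sqrt(2)/3 ≈ 4.6601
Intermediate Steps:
W(B, N) = 18 (W(B, N) = 18 + 2*((-1*0)*B) = 18 + 2*(0*B) = 18 + 2*0 = 18 + 0 = 18)
K = -6*sqrt(2) (K = -2*sqrt(7 + 11) = -6*sqrt(2) ≈ -8.4853)
C(P, Z) = -1/9 + Z/18 (C(P, Z) = (Z - 2)/(0 + 18) = (-2 + Z)/18 = (-2 + Z)*(1/18) = -1/9 + Z/18)
C(4, K)*(-8) = (-1/9 + (-6*sqrt(2))/18)*(-8) = (-1/9 - sqrt(2)/3)*(-8) = 8/9 + 8*sqrt(2)/3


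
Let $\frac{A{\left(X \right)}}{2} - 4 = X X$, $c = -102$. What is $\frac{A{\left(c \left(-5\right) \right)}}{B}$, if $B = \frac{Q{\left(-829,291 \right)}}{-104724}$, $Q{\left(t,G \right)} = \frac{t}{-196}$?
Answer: $- \frac{10677739468032}{829} \approx -1.288 \cdot 10^{10}$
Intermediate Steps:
$Q{\left(t,G \right)} = - \frac{t}{196}$ ($Q{\left(t,G \right)} = t \left(- \frac{1}{196}\right) = - \frac{t}{196}$)
$A{\left(X \right)} = 8 + 2 X^{2}$ ($A{\left(X \right)} = 8 + 2 X X = 8 + 2 X^{2}$)
$B = - \frac{829}{20525904}$ ($B = \frac{\left(- \frac{1}{196}\right) \left(-829\right)}{-104724} = \frac{829}{196} \left(- \frac{1}{104724}\right) = - \frac{829}{20525904} \approx -4.0388 \cdot 10^{-5}$)
$\frac{A{\left(c \left(-5\right) \right)}}{B} = \frac{8 + 2 \left(\left(-102\right) \left(-5\right)\right)^{2}}{- \frac{829}{20525904}} = \left(8 + 2 \cdot 510^{2}\right) \left(- \frac{20525904}{829}\right) = \left(8 + 2 \cdot 260100\right) \left(- \frac{20525904}{829}\right) = \left(8 + 520200\right) \left(- \frac{20525904}{829}\right) = 520208 \left(- \frac{20525904}{829}\right) = - \frac{10677739468032}{829}$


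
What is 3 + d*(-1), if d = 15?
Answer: -12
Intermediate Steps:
3 + d*(-1) = 3 + 15*(-1) = 3 - 15 = -12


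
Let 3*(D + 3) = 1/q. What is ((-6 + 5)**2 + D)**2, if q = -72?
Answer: 187489/46656 ≈ 4.0185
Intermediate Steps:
D = -649/216 (D = -3 + (1/3)/(-72) = -3 + (1/3)*(-1/72) = -3 - 1/216 = -649/216 ≈ -3.0046)
((-6 + 5)**2 + D)**2 = ((-6 + 5)**2 - 649/216)**2 = ((-1)**2 - 649/216)**2 = (1 - 649/216)**2 = (-433/216)**2 = 187489/46656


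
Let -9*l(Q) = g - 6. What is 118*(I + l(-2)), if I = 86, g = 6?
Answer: 10148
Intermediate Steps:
l(Q) = 0 (l(Q) = -(6 - 6)/9 = -⅑*0 = 0)
118*(I + l(-2)) = 118*(86 + 0) = 118*86 = 10148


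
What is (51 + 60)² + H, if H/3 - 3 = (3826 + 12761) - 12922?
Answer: 23325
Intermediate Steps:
H = 11004 (H = 9 + 3*((3826 + 12761) - 12922) = 9 + 3*(16587 - 12922) = 9 + 3*3665 = 9 + 10995 = 11004)
(51 + 60)² + H = (51 + 60)² + 11004 = 111² + 11004 = 12321 + 11004 = 23325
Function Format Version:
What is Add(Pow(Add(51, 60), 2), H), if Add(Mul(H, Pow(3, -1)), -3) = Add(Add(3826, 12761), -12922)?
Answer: 23325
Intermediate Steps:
H = 11004 (H = Add(9, Mul(3, Add(Add(3826, 12761), -12922))) = Add(9, Mul(3, Add(16587, -12922))) = Add(9, Mul(3, 3665)) = Add(9, 10995) = 11004)
Add(Pow(Add(51, 60), 2), H) = Add(Pow(Add(51, 60), 2), 11004) = Add(Pow(111, 2), 11004) = Add(12321, 11004) = 23325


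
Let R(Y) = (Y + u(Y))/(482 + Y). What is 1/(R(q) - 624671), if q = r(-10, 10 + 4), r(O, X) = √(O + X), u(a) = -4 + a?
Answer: -1/624671 ≈ -1.6008e-6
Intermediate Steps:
q = 2 (q = √(-10 + (10 + 4)) = √(-10 + 14) = √4 = 2)
R(Y) = (-4 + 2*Y)/(482 + Y) (R(Y) = (Y + (-4 + Y))/(482 + Y) = (-4 + 2*Y)/(482 + Y))
1/(R(q) - 624671) = 1/(2*(-2 + 2)/(482 + 2) - 624671) = 1/(2*0/484 - 624671) = 1/(2*(1/484)*0 - 624671) = 1/(0 - 624671) = 1/(-624671) = -1/624671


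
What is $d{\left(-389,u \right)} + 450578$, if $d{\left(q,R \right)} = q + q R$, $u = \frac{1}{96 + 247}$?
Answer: $\frac{154414438}{343} \approx 4.5019 \cdot 10^{5}$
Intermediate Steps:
$u = \frac{1}{343} \approx 0.0029155$
$d{\left(q,R \right)} = q + R q$
$d{\left(-389,u \right)} + 450578 = - 389 \left(1 + \frac{1}{343}\right) + 450578 = \left(-389\right) \frac{344}{343} + 450578 = - \frac{133816}{343} + 450578 = \frac{154414438}{343}$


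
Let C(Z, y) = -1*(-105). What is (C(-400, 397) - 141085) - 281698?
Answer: -422678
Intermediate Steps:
C(Z, y) = 105
(C(-400, 397) - 141085) - 281698 = (105 - 141085) - 281698 = -140980 - 281698 = -422678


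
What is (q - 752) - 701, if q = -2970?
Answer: -4423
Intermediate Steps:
(q - 752) - 701 = (-2970 - 752) - 701 = -3722 - 701 = -4423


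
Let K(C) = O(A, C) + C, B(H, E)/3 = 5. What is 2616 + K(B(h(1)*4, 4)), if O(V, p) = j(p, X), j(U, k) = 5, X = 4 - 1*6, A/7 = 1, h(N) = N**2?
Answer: 2636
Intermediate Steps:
A = 7 (A = 7*1 = 7)
X = -2 (X = 4 - 6 = -2)
B(H, E) = 15 (B(H, E) = 3*5 = 15)
O(V, p) = 5
K(C) = 5 + C
2616 + K(B(h(1)*4, 4)) = 2616 + (5 + 15) = 2616 + 20 = 2636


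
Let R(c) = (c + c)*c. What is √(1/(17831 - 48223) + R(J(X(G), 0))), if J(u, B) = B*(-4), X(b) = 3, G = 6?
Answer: I*√7598/15196 ≈ 0.0057361*I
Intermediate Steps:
J(u, B) = -4*B
R(c) = 2*c² (R(c) = (2*c)*c = 2*c²)
√(1/(17831 - 48223) + R(J(X(G), 0))) = √(1/(17831 - 48223) + 2*(-4*0)²) = √(1/(-30392) + 2*0²) = √(-1/30392 + 2*0) = √(-1/30392 + 0) = √(-1/30392) = I*√7598/15196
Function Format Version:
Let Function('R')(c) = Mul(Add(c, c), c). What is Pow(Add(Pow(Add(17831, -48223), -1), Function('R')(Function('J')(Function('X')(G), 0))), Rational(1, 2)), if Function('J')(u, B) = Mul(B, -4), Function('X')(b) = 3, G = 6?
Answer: Mul(Rational(1, 15196), I, Pow(7598, Rational(1, 2))) ≈ Mul(0.0057361, I)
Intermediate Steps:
Function('J')(u, B) = Mul(-4, B)
Function('R')(c) = Mul(2, Pow(c, 2)) (Function('R')(c) = Mul(Mul(2, c), c) = Mul(2, Pow(c, 2)))
Pow(Add(Pow(Add(17831, -48223), -1), Function('R')(Function('J')(Function('X')(G), 0))), Rational(1, 2)) = Pow(Add(Pow(Add(17831, -48223), -1), Mul(2, Pow(Mul(-4, 0), 2))), Rational(1, 2)) = Pow(Add(Pow(-30392, -1), Mul(2, Pow(0, 2))), Rational(1, 2)) = Pow(Add(Rational(-1, 30392), Mul(2, 0)), Rational(1, 2)) = Pow(Add(Rational(-1, 30392), 0), Rational(1, 2)) = Pow(Rational(-1, 30392), Rational(1, 2)) = Mul(Rational(1, 15196), I, Pow(7598, Rational(1, 2)))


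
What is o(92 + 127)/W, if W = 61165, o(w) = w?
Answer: 219/61165 ≈ 0.0035805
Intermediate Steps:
o(92 + 127)/W = (92 + 127)/61165 = 219*(1/61165) = 219/61165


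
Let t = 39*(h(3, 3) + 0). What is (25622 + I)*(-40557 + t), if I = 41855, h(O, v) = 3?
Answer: -2728769880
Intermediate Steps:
t = 117 (t = 39*(3 + 0) = 39*3 = 117)
(25622 + I)*(-40557 + t) = (25622 + 41855)*(-40557 + 117) = 67477*(-40440) = -2728769880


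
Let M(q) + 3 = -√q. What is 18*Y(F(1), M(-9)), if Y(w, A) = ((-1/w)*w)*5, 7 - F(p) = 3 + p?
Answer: -90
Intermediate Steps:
F(p) = 4 - p (F(p) = 7 - (3 + p) = 7 + (-3 - p) = 4 - p)
M(q) = -3 - √q
Y(w, A) = -5 (Y(w, A) = -1*5 = -5)
18*Y(F(1), M(-9)) = 18*(-5) = -90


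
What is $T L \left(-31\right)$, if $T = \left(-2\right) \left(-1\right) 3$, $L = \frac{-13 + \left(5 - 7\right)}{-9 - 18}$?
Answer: $- \frac{310}{3} \approx -103.33$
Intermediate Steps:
$L = \frac{5}{9}$ ($L = \frac{-13 + \left(5 - 7\right)}{-27} = \left(-13 - 2\right) \left(- \frac{1}{27}\right) = \left(-15\right) \left(- \frac{1}{27}\right) = \frac{5}{9} \approx 0.55556$)
$T = 6$ ($T = 2 \cdot 3 = 6$)
$T L \left(-31\right) = 6 \cdot \frac{5}{9} \left(-31\right) = \frac{10}{3} \left(-31\right) = - \frac{310}{3}$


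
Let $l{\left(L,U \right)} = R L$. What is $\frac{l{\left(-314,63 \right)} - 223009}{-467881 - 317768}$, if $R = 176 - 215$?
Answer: $\frac{210763}{785649} \approx 0.26827$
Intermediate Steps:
$R = -39$
$l{\left(L,U \right)} = - 39 L$
$\frac{l{\left(-314,63 \right)} - 223009}{-467881 - 317768} = \frac{\left(-39\right) \left(-314\right) - 223009}{-467881 - 317768} = \frac{12246 - 223009}{-785649} = \left(-210763\right) \left(- \frac{1}{785649}\right) = \frac{210763}{785649}$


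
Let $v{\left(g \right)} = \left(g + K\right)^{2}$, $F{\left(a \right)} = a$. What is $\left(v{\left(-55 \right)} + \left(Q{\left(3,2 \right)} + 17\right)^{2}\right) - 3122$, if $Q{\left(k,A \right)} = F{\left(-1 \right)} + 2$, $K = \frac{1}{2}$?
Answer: $\frac{689}{4} \approx 172.25$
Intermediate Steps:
$K = \frac{1}{2} \approx 0.5$
$v{\left(g \right)} = \left(\frac{1}{2} + g\right)^{2}$ ($v{\left(g \right)} = \left(g + \frac{1}{2}\right)^{2} = \left(\frac{1}{2} + g\right)^{2}$)
$Q{\left(k,A \right)} = 1$ ($Q{\left(k,A \right)} = -1 + 2 = 1$)
$\left(v{\left(-55 \right)} + \left(Q{\left(3,2 \right)} + 17\right)^{2}\right) - 3122 = \left(\frac{\left(1 + 2 \left(-55\right)\right)^{2}}{4} + \left(1 + 17\right)^{2}\right) - 3122 = \left(\frac{\left(1 - 110\right)^{2}}{4} + 18^{2}\right) - 3122 = \left(\frac{\left(-109\right)^{2}}{4} + 324\right) - 3122 = \left(\frac{1}{4} \cdot 11881 + 324\right) - 3122 = \left(\frac{11881}{4} + 324\right) - 3122 = \frac{13177}{4} - 3122 = \frac{689}{4}$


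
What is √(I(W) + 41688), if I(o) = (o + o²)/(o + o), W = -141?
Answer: √41618 ≈ 204.00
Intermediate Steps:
I(o) = (o + o²)/(2*o) (I(o) = (o + o²)/((2*o)) = (o + o²)*(1/(2*o)) = (o + o²)/(2*o))
√(I(W) + 41688) = √((½ + (½)*(-141)) + 41688) = √((½ - 141/2) + 41688) = √(-70 + 41688) = √41618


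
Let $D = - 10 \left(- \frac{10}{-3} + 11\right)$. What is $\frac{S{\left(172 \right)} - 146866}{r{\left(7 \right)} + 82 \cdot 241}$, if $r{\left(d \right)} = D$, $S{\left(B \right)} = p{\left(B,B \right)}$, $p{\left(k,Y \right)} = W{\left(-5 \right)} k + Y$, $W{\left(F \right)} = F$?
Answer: $- \frac{221331}{29428} \approx -7.5211$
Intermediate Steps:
$p{\left(k,Y \right)} = Y - 5 k$ ($p{\left(k,Y \right)} = - 5 k + Y = Y - 5 k$)
$S{\left(B \right)} = - 4 B$ ($S{\left(B \right)} = B - 5 B = - 4 B$)
$D = - \frac{430}{3}$ ($D = - 10 \left(\left(-10\right) \left(- \frac{1}{3}\right) + 11\right) = - 10 \left(\frac{10}{3} + 11\right) = \left(-10\right) \frac{43}{3} = - \frac{430}{3} \approx -143.33$)
$r{\left(d \right)} = - \frac{430}{3}$
$\frac{S{\left(172 \right)} - 146866}{r{\left(7 \right)} + 82 \cdot 241} = \frac{\left(-4\right) 172 - 146866}{- \frac{430}{3} + 82 \cdot 241} = \frac{-688 - 146866}{- \frac{430}{3} + 19762} = - \frac{147554}{\frac{58856}{3}} = \left(-147554\right) \frac{3}{58856} = - \frac{221331}{29428}$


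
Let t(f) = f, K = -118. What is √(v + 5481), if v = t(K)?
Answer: √5363 ≈ 73.233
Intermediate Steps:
v = -118
√(v + 5481) = √(-118 + 5481) = √5363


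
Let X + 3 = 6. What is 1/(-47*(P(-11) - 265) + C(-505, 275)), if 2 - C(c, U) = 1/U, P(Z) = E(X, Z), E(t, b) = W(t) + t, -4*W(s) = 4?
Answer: 275/3399824 ≈ 8.0887e-5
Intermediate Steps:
X = 3 (X = -3 + 6 = 3)
W(s) = -1 (W(s) = -1/4*4 = -1)
E(t, b) = -1 + t
P(Z) = 2 (P(Z) = -1 + 3 = 2)
C(c, U) = 2 - 1/U
1/(-47*(P(-11) - 265) + C(-505, 275)) = 1/(-47*(2 - 265) + (2 - 1/275)) = 1/(-47*(-263) + (2 - 1*1/275)) = 1/(12361 + (2 - 1/275)) = 1/(12361 + 549/275) = 1/(3399824/275) = 275/3399824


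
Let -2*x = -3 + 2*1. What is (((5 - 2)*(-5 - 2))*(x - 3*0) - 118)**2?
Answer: 66049/4 ≈ 16512.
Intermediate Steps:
x = 1/2 (x = -(-3 + 2*1)/2 = -(-3 + 2)/2 = -1/2*(-1) = 1/2 ≈ 0.50000)
(((5 - 2)*(-5 - 2))*(x - 3*0) - 118)**2 = (((5 - 2)*(-5 - 2))*(1/2 - 3*0) - 118)**2 = ((3*(-7))*(1/2 + 0) - 118)**2 = (-21*1/2 - 118)**2 = (-21/2 - 118)**2 = (-257/2)**2 = 66049/4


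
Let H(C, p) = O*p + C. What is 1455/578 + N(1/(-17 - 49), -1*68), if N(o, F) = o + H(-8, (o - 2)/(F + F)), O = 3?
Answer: -832145/152592 ≈ -5.4534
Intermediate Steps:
H(C, p) = C + 3*p (H(C, p) = 3*p + C = C + 3*p)
N(o, F) = -8 + o + 3*(-2 + o)/(2*F) (N(o, F) = o + (-8 + 3*((o - 2)/(F + F))) = o + (-8 + 3*((-2 + o)/((2*F)))) = o + (-8 + 3*((-2 + o)*(1/(2*F)))) = o + (-8 + 3*((-2 + o)/(2*F))) = o + (-8 + 3*(-2 + o)/(2*F)) = -8 + o + 3*(-2 + o)/(2*F))
1455/578 + N(1/(-17 - 49), -1*68) = 1455/578 + (-3 + 3/(2*(-17 - 49)) + (-1*68)*(-8 + 1/(-17 - 49)))/((-1*68)) = 1455*(1/578) + (-3 + (3/2)/(-66) - 68*(-8 + 1/(-66)))/(-68) = 1455/578 - (-3 + (3/2)*(-1/66) - 68*(-8 - 1/66))/68 = 1455/578 - (-3 - 1/44 - 68*(-529/66))/68 = 1455/578 - (-3 - 1/44 + 17986/33)/68 = 1455/578 - 1/68*71545/132 = 1455/578 - 71545/8976 = -832145/152592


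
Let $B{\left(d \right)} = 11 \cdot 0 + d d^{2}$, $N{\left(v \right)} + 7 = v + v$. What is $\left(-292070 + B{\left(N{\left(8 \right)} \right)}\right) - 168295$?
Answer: $-459636$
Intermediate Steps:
$N{\left(v \right)} = -7 + 2 v$ ($N{\left(v \right)} = -7 + \left(v + v\right) = -7 + 2 v$)
$B{\left(d \right)} = d^{3}$ ($B{\left(d \right)} = 0 + d^{3} = d^{3}$)
$\left(-292070 + B{\left(N{\left(8 \right)} \right)}\right) - 168295 = \left(-292070 + \left(-7 + 2 \cdot 8\right)^{3}\right) - 168295 = \left(-292070 + \left(-7 + 16\right)^{3}\right) - 168295 = \left(-292070 + 9^{3}\right) - 168295 = \left(-292070 + 729\right) - 168295 = -291341 - 168295 = -459636$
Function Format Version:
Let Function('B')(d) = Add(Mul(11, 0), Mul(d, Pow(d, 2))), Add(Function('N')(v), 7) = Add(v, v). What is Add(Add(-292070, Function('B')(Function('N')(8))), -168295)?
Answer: -459636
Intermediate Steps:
Function('N')(v) = Add(-7, Mul(2, v)) (Function('N')(v) = Add(-7, Add(v, v)) = Add(-7, Mul(2, v)))
Function('B')(d) = Pow(d, 3) (Function('B')(d) = Add(0, Pow(d, 3)) = Pow(d, 3))
Add(Add(-292070, Function('B')(Function('N')(8))), -168295) = Add(Add(-292070, Pow(Add(-7, Mul(2, 8)), 3)), -168295) = Add(Add(-292070, Pow(Add(-7, 16), 3)), -168295) = Add(Add(-292070, Pow(9, 3)), -168295) = Add(Add(-292070, 729), -168295) = Add(-291341, -168295) = -459636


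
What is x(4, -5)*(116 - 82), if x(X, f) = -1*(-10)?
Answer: 340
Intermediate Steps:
x(X, f) = 10
x(4, -5)*(116 - 82) = 10*(116 - 82) = 10*34 = 340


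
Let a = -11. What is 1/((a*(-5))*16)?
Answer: 1/880 ≈ 0.0011364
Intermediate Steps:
1/((a*(-5))*16) = 1/(-11*(-5)*16) = 1/(55*16) = 1/880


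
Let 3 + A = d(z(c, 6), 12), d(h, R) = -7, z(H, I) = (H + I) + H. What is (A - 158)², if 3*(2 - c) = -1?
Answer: 28224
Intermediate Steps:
c = 7/3 (c = 2 - ⅓*(-1) = 2 + ⅓ = 7/3 ≈ 2.3333)
z(H, I) = I + 2*H
A = -10 (A = -3 - 7 = -10)
(A - 158)² = (-10 - 158)² = (-168)² = 28224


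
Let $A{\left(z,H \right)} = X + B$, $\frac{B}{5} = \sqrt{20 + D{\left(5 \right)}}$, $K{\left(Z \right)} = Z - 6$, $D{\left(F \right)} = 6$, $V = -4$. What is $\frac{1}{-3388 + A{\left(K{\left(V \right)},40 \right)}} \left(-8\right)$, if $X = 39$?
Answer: $\frac{26792}{11215151} + \frac{40 \sqrt{26}}{11215151} \approx 0.0024071$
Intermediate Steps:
$K{\left(Z \right)} = -6 + Z$ ($K{\left(Z \right)} = Z - 6 = -6 + Z$)
$B = 5 \sqrt{26}$ ($B = 5 \sqrt{20 + 6} = 5 \sqrt{26} \approx 25.495$)
$A{\left(z,H \right)} = 39 + 5 \sqrt{26}$
$\frac{1}{-3388 + A{\left(K{\left(V \right)},40 \right)}} \left(-8\right) = \frac{1}{-3388 + \left(39 + 5 \sqrt{26}\right)} \left(-8\right) = \frac{1}{-3349 + 5 \sqrt{26}} \left(-8\right) = - \frac{8}{-3349 + 5 \sqrt{26}}$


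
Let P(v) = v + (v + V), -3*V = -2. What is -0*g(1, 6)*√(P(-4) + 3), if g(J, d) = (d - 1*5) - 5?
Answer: 0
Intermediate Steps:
V = ⅔ (V = -⅓*(-2) = ⅔ ≈ 0.66667)
g(J, d) = -10 + d (g(J, d) = (d - 5) - 5 = (-5 + d) - 5 = -10 + d)
P(v) = ⅔ + 2*v (P(v) = v + (v + ⅔) = v + (⅔ + v) = ⅔ + 2*v)
-0*g(1, 6)*√(P(-4) + 3) = -0*(-10 + 6)*√((⅔ + 2*(-4)) + 3) = -0*(-4)*√((⅔ - 8) + 3) = -0*√(-22/3 + 3) = -0*√(-13/3) = -0*I*√39/3 = -1*0 = 0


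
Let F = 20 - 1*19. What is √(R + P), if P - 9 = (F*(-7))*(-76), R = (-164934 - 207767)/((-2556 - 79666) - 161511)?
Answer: √657742121718/34819 ≈ 23.292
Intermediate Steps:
R = 53243/34819 (R = -372701/(-82222 - 161511) = -372701/(-243733) = -372701*(-1/243733) = 53243/34819 ≈ 1.5291)
F = 1 (F = 20 - 19 = 1)
P = 541 (P = 9 + (1*(-7))*(-76) = 9 - 7*(-76) = 9 + 532 = 541)
√(R + P) = √(53243/34819 + 541) = √(18890322/34819) = √657742121718/34819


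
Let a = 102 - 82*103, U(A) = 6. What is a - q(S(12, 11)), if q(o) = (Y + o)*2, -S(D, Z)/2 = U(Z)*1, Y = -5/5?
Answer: -8318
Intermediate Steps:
Y = -1 (Y = -5*⅕ = -1)
a = -8344 (a = 102 - 8446 = -8344)
S(D, Z) = -12
q(o) = -2 + 2*o (q(o) = (-1 + o)*2 = -2 + 2*o)
a - q(S(12, 11)) = -8344 - (-2 + 2*(-12)) = -8344 - (-2 - 24) = -8344 - 1*(-26) = -8344 + 26 = -8318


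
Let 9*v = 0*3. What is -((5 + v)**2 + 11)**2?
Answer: -1296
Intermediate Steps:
v = 0 (v = (0*3)/9 = (1/9)*0 = 0)
-((5 + v)**2 + 11)**2 = -((5 + 0)**2 + 11)**2 = -(5**2 + 11)**2 = -(25 + 11)**2 = -1*36**2 = -1*1296 = -1296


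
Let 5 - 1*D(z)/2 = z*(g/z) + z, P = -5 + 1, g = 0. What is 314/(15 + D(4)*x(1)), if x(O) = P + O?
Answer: 314/9 ≈ 34.889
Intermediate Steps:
P = -4
x(O) = -4 + O
D(z) = 10 - 2*z (D(z) = 10 - 2*(z*(0/z) + z) = 10 - 2*(z*0 + z) = 10 - 2*(0 + z) = 10 - 2*z)
314/(15 + D(4)*x(1)) = 314/(15 + (10 - 2*4)*(-4 + 1)) = 314/(15 + (10 - 8)*(-3)) = 314/(15 + 2*(-3)) = 314/(15 - 6) = 314/9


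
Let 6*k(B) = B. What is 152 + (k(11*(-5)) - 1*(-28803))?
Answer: 173675/6 ≈ 28946.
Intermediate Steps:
k(B) = B/6
152 + (k(11*(-5)) - 1*(-28803)) = 152 + ((11*(-5))/6 - 1*(-28803)) = 152 + ((1/6)*(-55) + 28803) = 152 + (-55/6 + 28803) = 152 + 172763/6 = 173675/6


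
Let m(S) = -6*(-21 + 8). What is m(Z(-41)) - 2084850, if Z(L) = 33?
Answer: -2084772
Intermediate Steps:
m(S) = 78 (m(S) = -6*(-13) = 78)
m(Z(-41)) - 2084850 = 78 - 2084850 = -2084772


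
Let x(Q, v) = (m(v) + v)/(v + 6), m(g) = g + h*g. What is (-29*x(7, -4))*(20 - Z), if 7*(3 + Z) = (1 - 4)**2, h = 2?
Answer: 35264/7 ≈ 5037.7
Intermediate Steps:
m(g) = 3*g (m(g) = g + 2*g = 3*g)
Z = -12/7 (Z = -3 + (1 - 4)**2/7 = -3 + (1/7)*(-3)**2 = -3 + (1/7)*9 = -3 + 9/7 = -12/7 ≈ -1.7143)
x(Q, v) = 4*v/(6 + v) (x(Q, v) = (3*v + v)/(v + 6) = (4*v)/(6 + v) = 4*v/(6 + v))
(-29*x(7, -4))*(20 - Z) = (-116*(-4)/(6 - 4))*(20 - 1*(-12/7)) = (-116*(-4)/2)*(20 + 12/7) = -116*(-4)/2*(152/7) = -29*(-8)*(152/7) = 232*(152/7) = 35264/7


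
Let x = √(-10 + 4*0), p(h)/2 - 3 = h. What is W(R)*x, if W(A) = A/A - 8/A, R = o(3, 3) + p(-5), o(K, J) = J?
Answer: 9*I*√10 ≈ 28.461*I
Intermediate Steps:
p(h) = 6 + 2*h
R = -1 (R = 3 + (6 + 2*(-5)) = 3 + (6 - 10) = 3 - 4 = -1)
W(A) = 1 - 8/A
x = I*√10 (x = √(-10 + 0) = √(-10) = I*√10 ≈ 3.1623*I)
W(R)*x = ((-8 - 1)/(-1))*(I*√10) = (-1*(-9))*(I*√10) = 9*(I*√10) = 9*I*√10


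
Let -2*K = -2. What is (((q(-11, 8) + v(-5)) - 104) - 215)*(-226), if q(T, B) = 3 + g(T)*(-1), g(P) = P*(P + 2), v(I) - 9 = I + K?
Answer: 92660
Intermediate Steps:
K = 1 (K = -½*(-2) = 1)
v(I) = 10 + I (v(I) = 9 + (I + 1) = 9 + (1 + I) = 10 + I)
g(P) = P*(2 + P)
q(T, B) = 3 - T*(2 + T) (q(T, B) = 3 + (T*(2 + T))*(-1) = 3 - T*(2 + T))
(((q(-11, 8) + v(-5)) - 104) - 215)*(-226) = ((((3 - 1*(-11)*(2 - 11)) + (10 - 5)) - 104) - 215)*(-226) = ((((3 - 1*(-11)*(-9)) + 5) - 104) - 215)*(-226) = ((((3 - 99) + 5) - 104) - 215)*(-226) = (((-96 + 5) - 104) - 215)*(-226) = ((-91 - 104) - 215)*(-226) = (-195 - 215)*(-226) = -410*(-226) = 92660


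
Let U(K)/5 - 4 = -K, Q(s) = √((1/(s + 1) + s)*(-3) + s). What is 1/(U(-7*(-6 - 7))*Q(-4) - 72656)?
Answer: -1/73961 ≈ -1.3521e-5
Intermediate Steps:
Q(s) = √(-3/(1 + s) - 2*s) (Q(s) = √((1/(1 + s) + s)*(-3) + s) = √((s + 1/(1 + s))*(-3) + s) = √((-3*s - 3/(1 + s)) + s) = √(-3/(1 + s) - 2*s))
U(K) = 20 - 5*K (U(K) = 20 + 5*(-K) = 20 - 5*K)
1/(U(-7*(-6 - 7))*Q(-4) - 72656) = 1/((20 - (-35)*(-6 - 7))*√((-3 - 2*(-4)*(1 - 4))/(1 - 4)) - 72656) = 1/((20 - (-35)*(-13))*√((-3 - 2*(-4)*(-3))/(-3)) - 72656) = 1/((20 - 5*91)*√(-(-3 - 24)/3) - 72656) = 1/((20 - 455)*√(-⅓*(-27)) - 72656) = 1/(-435*√9 - 72656) = 1/(-435*3 - 72656) = 1/(-1305 - 72656) = 1/(-73961) = -1/73961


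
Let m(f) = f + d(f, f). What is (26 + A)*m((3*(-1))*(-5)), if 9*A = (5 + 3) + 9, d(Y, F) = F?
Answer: 2510/3 ≈ 836.67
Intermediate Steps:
A = 17/9 (A = ((5 + 3) + 9)/9 = (8 + 9)/9 = (1/9)*17 = 17/9 ≈ 1.8889)
m(f) = 2*f (m(f) = f + f = 2*f)
(26 + A)*m((3*(-1))*(-5)) = (26 + 17/9)*(2*((3*(-1))*(-5))) = 251*(2*(-3*(-5)))/9 = 251*(2*15)/9 = (251/9)*30 = 2510/3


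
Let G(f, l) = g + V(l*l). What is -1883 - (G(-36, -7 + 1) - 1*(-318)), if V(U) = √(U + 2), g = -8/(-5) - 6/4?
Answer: -22011/10 - √38 ≈ -2207.3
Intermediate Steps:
g = ⅒ (g = -8*(-⅕) - 6*¼ = 8/5 - 3/2 = ⅒ ≈ 0.10000)
V(U) = √(2 + U)
G(f, l) = ⅒ + √(2 + l²) (G(f, l) = ⅒ + √(2 + l*l) = ⅒ + √(2 + l²))
-1883 - (G(-36, -7 + 1) - 1*(-318)) = -1883 - ((⅒ + √(2 + (-7 + 1)²)) - 1*(-318)) = -1883 - ((⅒ + √(2 + (-6)²)) + 318) = -1883 - ((⅒ + √(2 + 36)) + 318) = -1883 - ((⅒ + √38) + 318) = -1883 - (3181/10 + √38) = -1883 + (-3181/10 - √38) = -22011/10 - √38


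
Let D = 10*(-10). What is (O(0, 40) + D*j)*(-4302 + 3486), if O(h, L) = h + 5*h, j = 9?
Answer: 734400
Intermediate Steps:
O(h, L) = 6*h
D = -100
(O(0, 40) + D*j)*(-4302 + 3486) = (6*0 - 100*9)*(-4302 + 3486) = (0 - 900)*(-816) = -900*(-816) = 734400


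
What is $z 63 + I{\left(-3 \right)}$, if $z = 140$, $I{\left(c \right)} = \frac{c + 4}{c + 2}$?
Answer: $8819$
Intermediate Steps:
$I{\left(c \right)} = \frac{4 + c}{2 + c}$
$z 63 + I{\left(-3 \right)} = 140 \cdot 63 + \frac{4 - 3}{2 - 3} = 8820 + \frac{1}{-1} \cdot 1 = 8820 - 1 = 8819$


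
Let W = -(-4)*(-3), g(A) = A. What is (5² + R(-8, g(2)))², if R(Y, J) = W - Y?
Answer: 441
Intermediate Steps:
W = -12 (W = -1*12 = -12)
R(Y, J) = -12 - Y
(5² + R(-8, g(2)))² = (5² + (-12 - 1*(-8)))² = (25 + (-12 + 8))² = (25 - 4)² = 21² = 441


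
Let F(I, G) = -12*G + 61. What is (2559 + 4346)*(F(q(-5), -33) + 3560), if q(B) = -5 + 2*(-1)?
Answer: 27737385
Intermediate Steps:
q(B) = -7 (q(B) = -5 - 2 = -7)
F(I, G) = 61 - 12*G
(2559 + 4346)*(F(q(-5), -33) + 3560) = (2559 + 4346)*((61 - 12*(-33)) + 3560) = 6905*((61 + 396) + 3560) = 6905*(457 + 3560) = 6905*4017 = 27737385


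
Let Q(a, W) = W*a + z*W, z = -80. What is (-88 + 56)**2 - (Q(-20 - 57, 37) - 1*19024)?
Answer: 25857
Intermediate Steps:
Q(a, W) = -80*W + W*a (Q(a, W) = W*a - 80*W = -80*W + W*a)
(-88 + 56)**2 - (Q(-20 - 57, 37) - 1*19024) = (-88 + 56)**2 - (37*(-80 + (-20 - 57)) - 1*19024) = (-32)**2 - (37*(-80 - 77) - 19024) = 1024 - (37*(-157) - 19024) = 1024 - (-5809 - 19024) = 1024 - 1*(-24833) = 1024 + 24833 = 25857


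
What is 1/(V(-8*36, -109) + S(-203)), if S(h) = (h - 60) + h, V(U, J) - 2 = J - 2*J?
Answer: -1/355 ≈ -0.0028169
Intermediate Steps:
V(U, J) = 2 - J (V(U, J) = 2 + (J - 2*J) = 2 - J)
S(h) = -60 + 2*h (S(h) = (-60 + h) + h = -60 + 2*h)
1/(V(-8*36, -109) + S(-203)) = 1/((2 - 1*(-109)) + (-60 + 2*(-203))) = 1/((2 + 109) + (-60 - 406)) = 1/(111 - 466) = 1/(-355) = -1/355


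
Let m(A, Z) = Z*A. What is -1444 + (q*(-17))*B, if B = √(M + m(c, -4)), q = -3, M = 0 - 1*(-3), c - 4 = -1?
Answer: -1444 + 153*I ≈ -1444.0 + 153.0*I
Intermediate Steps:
c = 3 (c = 4 - 1 = 3)
m(A, Z) = A*Z
M = 3 (M = 0 + 3 = 3)
B = 3*I (B = √(3 + 3*(-4)) = √(3 - 12) = √(-9) = 3*I ≈ 3.0*I)
-1444 + (q*(-17))*B = -1444 + (-3*(-17))*(3*I) = -1444 + 51*(3*I) = -1444 + 153*I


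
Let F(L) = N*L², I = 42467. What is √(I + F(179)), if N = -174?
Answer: I*√5532667 ≈ 2352.2*I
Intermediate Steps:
F(L) = -174*L²
√(I + F(179)) = √(42467 - 174*179²) = √(42467 - 174*32041) = √(42467 - 5575134) = √(-5532667) = I*√5532667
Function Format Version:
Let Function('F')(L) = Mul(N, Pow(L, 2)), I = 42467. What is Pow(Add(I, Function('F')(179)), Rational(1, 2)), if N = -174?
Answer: Mul(I, Pow(5532667, Rational(1, 2))) ≈ Mul(2352.2, I)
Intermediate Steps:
Function('F')(L) = Mul(-174, Pow(L, 2))
Pow(Add(I, Function('F')(179)), Rational(1, 2)) = Pow(Add(42467, Mul(-174, Pow(179, 2))), Rational(1, 2)) = Pow(Add(42467, Mul(-174, 32041)), Rational(1, 2)) = Pow(Add(42467, -5575134), Rational(1, 2)) = Pow(-5532667, Rational(1, 2)) = Mul(I, Pow(5532667, Rational(1, 2)))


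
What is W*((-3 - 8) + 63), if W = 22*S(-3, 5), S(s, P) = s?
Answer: -3432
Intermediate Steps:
W = -66 (W = 22*(-3) = -66)
W*((-3 - 8) + 63) = -66*((-3 - 8) + 63) = -66*(-11 + 63) = -66*52 = -3432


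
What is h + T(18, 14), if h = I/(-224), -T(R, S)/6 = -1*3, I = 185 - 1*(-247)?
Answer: 225/14 ≈ 16.071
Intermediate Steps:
I = 432 (I = 185 + 247 = 432)
T(R, S) = 18 (T(R, S) = -(-6)*3 = -6*(-3) = 18)
h = -27/14 (h = 432/(-224) = 432*(-1/224) = -27/14 ≈ -1.9286)
h + T(18, 14) = -27/14 + 18 = 225/14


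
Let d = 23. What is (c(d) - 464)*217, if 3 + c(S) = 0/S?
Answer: -101339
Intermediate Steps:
c(S) = -3 (c(S) = -3 + 0/S = -3 + 0 = -3)
(c(d) - 464)*217 = (-3 - 464)*217 = -467*217 = -101339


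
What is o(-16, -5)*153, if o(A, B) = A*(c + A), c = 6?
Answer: 24480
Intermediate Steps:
o(A, B) = A*(6 + A)
o(-16, -5)*153 = -16*(6 - 16)*153 = -16*(-10)*153 = 160*153 = 24480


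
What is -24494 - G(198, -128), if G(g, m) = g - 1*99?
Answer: -24593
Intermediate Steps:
G(g, m) = -99 + g (G(g, m) = g - 99 = -99 + g)
-24494 - G(198, -128) = -24494 - (-99 + 198) = -24494 - 1*99 = -24494 - 99 = -24593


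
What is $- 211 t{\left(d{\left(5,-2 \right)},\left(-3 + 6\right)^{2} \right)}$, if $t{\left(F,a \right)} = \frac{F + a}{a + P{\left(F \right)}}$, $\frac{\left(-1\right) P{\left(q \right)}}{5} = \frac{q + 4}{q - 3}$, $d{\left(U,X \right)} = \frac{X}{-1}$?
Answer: $- \frac{2321}{39} \approx -59.513$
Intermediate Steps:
$d{\left(U,X \right)} = - X$ ($d{\left(U,X \right)} = X \left(-1\right) = - X$)
$P{\left(q \right)} = - \frac{5 \left(4 + q\right)}{-3 + q}$ ($P{\left(q \right)} = - 5 \frac{q + 4}{q - 3} = - 5 \frac{4 + q}{-3 + q} = - \frac{5 \left(4 + q\right)}{-3 + q}$)
$t{\left(F,a \right)} = \frac{F + a}{a + \frac{5 \left(-4 - F\right)}{-3 + F}}$
$- 211 t{\left(d{\left(5,-2 \right)},\left(-3 + 6\right)^{2} \right)} = - 211 \frac{\left(-3 - -2\right) \left(\left(-1\right) \left(-2\right) + \left(-3 + 6\right)^{2}\right)}{-20 - 5 \left(\left(-1\right) \left(-2\right)\right) + \left(-3 + 6\right)^{2} \left(-3 - -2\right)} = - 211 \frac{\left(-3 + 2\right) \left(2 + 3^{2}\right)}{-20 - 10 + 3^{2} \left(-3 + 2\right)} = - 211 \frac{1}{-20 - 10 + 9 \left(-1\right)} \left(-1\right) \left(2 + 9\right) = - 211 \frac{1}{-20 - 10 - 9} \left(-1\right) 11 = - 211 \frac{1}{-39} \left(-1\right) 11 = - 211 \left(\left(- \frac{1}{39}\right) \left(-1\right) 11\right) = \left(-211\right) \frac{11}{39} = - \frac{2321}{39}$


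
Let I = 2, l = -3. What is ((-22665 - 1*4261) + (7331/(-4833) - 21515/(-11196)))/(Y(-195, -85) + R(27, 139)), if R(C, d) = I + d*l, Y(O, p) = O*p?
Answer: -161883463561/97157992320 ≈ -1.6662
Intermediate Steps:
R(C, d) = 2 - 3*d (R(C, d) = 2 + d*(-3) = 2 - 3*d)
((-22665 - 1*4261) + (7331/(-4833) - 21515/(-11196)))/(Y(-195, -85) + R(27, 139)) = ((-22665 - 1*4261) + (7331/(-4833) - 21515/(-11196)))/(-195*(-85) + (2 - 3*139)) = ((-22665 - 4261) + (7331*(-1/4833) - 21515*(-1/11196)))/(16575 + (2 - 417)) = (-26926 + (-7331/4833 + 21515/11196))/(16575 - 415) = (-26926 + 2433791/6012252)/16160 = -161883463561/6012252*1/16160 = -161883463561/97157992320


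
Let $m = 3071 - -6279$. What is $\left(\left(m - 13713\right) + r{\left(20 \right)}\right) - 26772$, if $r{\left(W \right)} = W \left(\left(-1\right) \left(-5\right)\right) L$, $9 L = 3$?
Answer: $- \frac{93305}{3} \approx -31102.0$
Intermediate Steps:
$L = \frac{1}{3}$ ($L = \frac{1}{9} \cdot 3 = \frac{1}{3} \approx 0.33333$)
$m = 9350$ ($m = 3071 + 6279 = 9350$)
$r{\left(W \right)} = \frac{5 W}{3}$ ($r{\left(W \right)} = W \left(\left(-1\right) \left(-5\right)\right) \frac{1}{3} = W 5 \cdot \frac{1}{3} = 5 W \frac{1}{3} = \frac{5 W}{3}$)
$\left(\left(m - 13713\right) + r{\left(20 \right)}\right) - 26772 = \left(\left(9350 - 13713\right) + \frac{5}{3} \cdot 20\right) - 26772 = \left(-4363 + \frac{100}{3}\right) - 26772 = - \frac{12989}{3} - 26772 = - \frac{93305}{3}$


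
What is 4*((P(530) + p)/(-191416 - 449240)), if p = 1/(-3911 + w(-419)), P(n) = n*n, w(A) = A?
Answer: -45048037/25685560 ≈ -1.7538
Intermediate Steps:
P(n) = n²
p = -1/4330 (p = 1/(-3911 - 419) = 1/(-4330) = -1/4330 ≈ -0.00023095)
4*((P(530) + p)/(-191416 - 449240)) = 4*((530² - 1/4330)/(-191416 - 449240)) = 4*((280900 - 1/4330)/(-640656)) = 4*((1216296999/4330)*(-1/640656)) = 4*(-45048037/102742240) = -45048037/25685560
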